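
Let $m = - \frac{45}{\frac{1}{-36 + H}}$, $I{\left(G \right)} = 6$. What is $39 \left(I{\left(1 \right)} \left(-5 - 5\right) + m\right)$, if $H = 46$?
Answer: $-19890$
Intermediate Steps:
$m = -450$ ($m = - \frac{45}{\frac{1}{-36 + 46}} = - \frac{45}{\frac{1}{10}} = - 45 \frac{1}{\frac{1}{10}} = \left(-45\right) 10 = -450$)
$39 \left(I{\left(1 \right)} \left(-5 - 5\right) + m\right) = 39 \left(6 \left(-5 - 5\right) - 450\right) = 39 \left(6 \left(-10\right) - 450\right) = 39 \left(-60 - 450\right) = 39 \left(-510\right) = -19890$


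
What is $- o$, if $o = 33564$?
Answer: $-33564$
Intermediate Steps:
$- o = \left(-1\right) 33564 = -33564$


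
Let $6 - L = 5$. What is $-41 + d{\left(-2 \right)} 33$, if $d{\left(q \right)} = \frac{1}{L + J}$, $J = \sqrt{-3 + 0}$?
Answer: $\frac{- 41 \sqrt{3} + 8 i}{\sqrt{3} - i} \approx -32.75 - 14.289 i$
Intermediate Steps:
$L = 1$ ($L = 6 - 5 = 1$)
$J = i \sqrt{3}$ ($J = \sqrt{-3} = i \sqrt{3} \approx 1.732 i$)
$d{\left(q \right)} = \frac{1}{1 + i \sqrt{3}}$
$-41 + d{\left(-2 \right)} 33 = -41 + \left(\frac{1}{4} - \frac{i \sqrt{3}}{4}\right) 33 = -41 + \left(\frac{33}{4} - \frac{33 i \sqrt{3}}{4}\right) = - \frac{131}{4} - \frac{33 i \sqrt{3}}{4}$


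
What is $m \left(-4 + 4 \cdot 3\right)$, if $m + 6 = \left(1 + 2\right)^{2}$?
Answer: $24$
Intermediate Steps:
$m = 3$ ($m = -6 + \left(1 + 2\right)^{2} = -6 + 3^{2} = -6 + 9 = 3$)
$m \left(-4 + 4 \cdot 3\right) = 3 \left(-4 + 4 \cdot 3\right) = 3 \left(-4 + 12\right) = 3 \cdot 8 = 24$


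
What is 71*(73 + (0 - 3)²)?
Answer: 5822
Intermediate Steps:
71*(73 + (0 - 3)²) = 71*(73 + (-3)²) = 71*(73 + 9) = 71*82 = 5822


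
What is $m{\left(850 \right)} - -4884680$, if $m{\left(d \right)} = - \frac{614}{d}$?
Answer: $\frac{2075988693}{425} \approx 4.8847 \cdot 10^{6}$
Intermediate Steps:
$m{\left(850 \right)} - -4884680 = - \frac{614}{850} - -4884680 = \left(-614\right) \frac{1}{850} + 4884680 = - \frac{307}{425} + 4884680 = \frac{2075988693}{425}$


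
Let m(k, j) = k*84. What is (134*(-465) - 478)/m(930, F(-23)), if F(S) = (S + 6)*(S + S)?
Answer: -15697/19530 ≈ -0.80374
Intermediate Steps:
F(S) = 2*S*(6 + S) (F(S) = (6 + S)*(2*S) = 2*S*(6 + S))
m(k, j) = 84*k
(134*(-465) - 478)/m(930, F(-23)) = (134*(-465) - 478)/((84*930)) = (-62310 - 478)/78120 = -62788*1/78120 = -15697/19530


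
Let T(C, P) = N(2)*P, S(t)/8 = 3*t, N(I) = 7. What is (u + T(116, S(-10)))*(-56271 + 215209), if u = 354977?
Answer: 56152318586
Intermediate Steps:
S(t) = 24*t (S(t) = 8*(3*t) = 24*t)
T(C, P) = 7*P
(u + T(116, S(-10)))*(-56271 + 215209) = (354977 + 7*(24*(-10)))*(-56271 + 215209) = (354977 + 7*(-240))*158938 = (354977 - 1680)*158938 = 353297*158938 = 56152318586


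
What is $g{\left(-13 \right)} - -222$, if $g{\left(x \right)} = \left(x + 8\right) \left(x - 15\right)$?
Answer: $362$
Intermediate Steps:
$g{\left(x \right)} = \left(-15 + x\right) \left(8 + x\right)$ ($g{\left(x \right)} = \left(8 + x\right) \left(-15 + x\right) = \left(-15 + x\right) \left(8 + x\right)$)
$g{\left(-13 \right)} - -222 = \left(-120 + \left(-13\right)^{2} - -91\right) - -222 = \left(-120 + 169 + 91\right) + 222 = 140 + 222 = 362$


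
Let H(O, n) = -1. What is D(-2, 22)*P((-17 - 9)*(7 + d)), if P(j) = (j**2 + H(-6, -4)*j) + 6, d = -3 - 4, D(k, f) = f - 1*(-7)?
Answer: 174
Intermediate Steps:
D(k, f) = 7 + f (D(k, f) = f + 7 = 7 + f)
d = -7
P(j) = 6 + j**2 - j (P(j) = (j**2 - j) + 6 = 6 + j**2 - j)
D(-2, 22)*P((-17 - 9)*(7 + d)) = (7 + 22)*(6 + ((-17 - 9)*(7 - 7))**2 - (-17 - 9)*(7 - 7)) = 29*(6 + (-26*0)**2 - (-26)*0) = 29*(6 + 0**2 - 1*0) = 29*(6 + 0 + 0) = 29*6 = 174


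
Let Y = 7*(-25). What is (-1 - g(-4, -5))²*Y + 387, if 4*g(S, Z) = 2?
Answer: -27/4 ≈ -6.7500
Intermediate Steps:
g(S, Z) = ½ (g(S, Z) = (¼)*2 = ½)
Y = -175
(-1 - g(-4, -5))²*Y + 387 = (-1 - 1*½)²*(-175) + 387 = (-1 - ½)²*(-175) + 387 = (-3/2)²*(-175) + 387 = (9/4)*(-175) + 387 = -1575/4 + 387 = -27/4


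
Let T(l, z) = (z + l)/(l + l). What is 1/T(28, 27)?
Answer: 56/55 ≈ 1.0182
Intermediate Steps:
T(l, z) = (l + z)/(2*l) (T(l, z) = (l + z)/((2*l)) = (l + z)*(1/(2*l)) = (l + z)/(2*l))
1/T(28, 27) = 1/((½)*(28 + 27)/28) = 1/((½)*(1/28)*55) = 1/(55/56) = 56/55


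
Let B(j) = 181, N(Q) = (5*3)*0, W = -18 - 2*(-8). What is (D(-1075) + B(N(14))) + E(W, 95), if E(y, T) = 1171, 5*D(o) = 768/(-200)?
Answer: 168904/125 ≈ 1351.2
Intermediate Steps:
D(o) = -96/125 (D(o) = (768/(-200))/5 = (768*(-1/200))/5 = (⅕)*(-96/25) = -96/125)
W = -2 (W = -18 + 16 = -2)
N(Q) = 0 (N(Q) = 15*0 = 0)
(D(-1075) + B(N(14))) + E(W, 95) = (-96/125 + 181) + 1171 = 22529/125 + 1171 = 168904/125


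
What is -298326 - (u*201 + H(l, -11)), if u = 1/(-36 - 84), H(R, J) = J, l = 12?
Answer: -11932533/40 ≈ -2.9831e+5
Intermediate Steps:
u = -1/120 (u = 1/(-120) = -1/120 ≈ -0.0083333)
-298326 - (u*201 + H(l, -11)) = -298326 - (-1/120*201 - 11) = -298326 - (-67/40 - 11) = -298326 - 1*(-507/40) = -298326 + 507/40 = -11932533/40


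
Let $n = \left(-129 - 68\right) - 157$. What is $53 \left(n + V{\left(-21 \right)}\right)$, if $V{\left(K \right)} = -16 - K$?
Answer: $-18497$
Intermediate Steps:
$n = -354$ ($n = -197 - 157 = -354$)
$53 \left(n + V{\left(-21 \right)}\right) = 53 \left(-354 - -5\right) = 53 \left(-354 + \left(-16 + 21\right)\right) = 53 \left(-354 + 5\right) = 53 \left(-349\right) = -18497$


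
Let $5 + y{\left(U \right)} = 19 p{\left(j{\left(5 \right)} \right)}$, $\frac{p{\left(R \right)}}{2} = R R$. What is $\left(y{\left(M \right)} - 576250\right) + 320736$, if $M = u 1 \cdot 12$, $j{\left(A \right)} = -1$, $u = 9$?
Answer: $-255481$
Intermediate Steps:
$p{\left(R \right)} = 2 R^{2}$ ($p{\left(R \right)} = 2 R R = 2 R^{2}$)
$M = 108$ ($M = 9 \cdot 1 \cdot 12 = 9 \cdot 12 = 108$)
$y{\left(U \right)} = 33$ ($y{\left(U \right)} = -5 + 19 \cdot 2 \left(-1\right)^{2} = -5 + 19 \cdot 2 \cdot 1 = -5 + 19 \cdot 2 = -5 + 38 = 33$)
$\left(y{\left(M \right)} - 576250\right) + 320736 = \left(33 - 576250\right) + 320736 = -576217 + 320736 = -255481$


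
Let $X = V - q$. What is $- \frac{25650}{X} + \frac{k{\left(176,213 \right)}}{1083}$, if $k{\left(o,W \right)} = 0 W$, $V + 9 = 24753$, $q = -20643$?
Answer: $- \frac{950}{1681} \approx -0.56514$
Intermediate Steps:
$V = 24744$ ($V = -9 + 24753 = 24744$)
$k{\left(o,W \right)} = 0$
$X = 45387$ ($X = 24744 - -20643 = 24744 + 20643 = 45387$)
$- \frac{25650}{X} + \frac{k{\left(176,213 \right)}}{1083} = - \frac{25650}{45387} + \frac{0}{1083} = \left(-25650\right) \frac{1}{45387} + 0 \cdot \frac{1}{1083} = - \frac{950}{1681} + 0 = - \frac{950}{1681}$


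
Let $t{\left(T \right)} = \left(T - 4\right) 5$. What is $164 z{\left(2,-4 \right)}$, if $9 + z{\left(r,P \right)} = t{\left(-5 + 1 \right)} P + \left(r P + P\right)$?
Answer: $22796$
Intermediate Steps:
$t{\left(T \right)} = -20 + 5 T$ ($t{\left(T \right)} = \left(-4 + T\right) 5 = -20 + 5 T$)
$z{\left(r,P \right)} = -9 - 39 P + P r$ ($z{\left(r,P \right)} = -9 + \left(\left(-20 + 5 \left(-5 + 1\right)\right) P + \left(r P + P\right)\right) = -9 + \left(\left(-20 + 5 \left(-4\right)\right) P + \left(P r + P\right)\right) = -9 + \left(\left(-20 - 20\right) P + \left(P + P r\right)\right) = -9 - \left(39 P - P r\right) = -9 + \left(- 39 P + P r\right) = -9 - 39 P + P r$)
$164 z{\left(2,-4 \right)} = 164 \left(-9 - -156 - 8\right) = 164 \left(-9 + 156 - 8\right) = 164 \cdot 139 = 22796$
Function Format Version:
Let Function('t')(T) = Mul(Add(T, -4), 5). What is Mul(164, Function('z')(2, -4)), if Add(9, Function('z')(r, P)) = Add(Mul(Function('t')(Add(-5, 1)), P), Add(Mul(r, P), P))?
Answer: 22796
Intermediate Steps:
Function('t')(T) = Add(-20, Mul(5, T)) (Function('t')(T) = Mul(Add(-4, T), 5) = Add(-20, Mul(5, T)))
Function('z')(r, P) = Add(-9, Mul(-39, P), Mul(P, r)) (Function('z')(r, P) = Add(-9, Add(Mul(Add(-20, Mul(5, Add(-5, 1))), P), Add(Mul(r, P), P))) = Add(-9, Add(Mul(Add(-20, Mul(5, -4)), P), Add(Mul(P, r), P))) = Add(-9, Add(Mul(Add(-20, -20), P), Add(P, Mul(P, r)))) = Add(-9, Add(Mul(-40, P), Add(P, Mul(P, r)))) = Add(-9, Add(Mul(-39, P), Mul(P, r))) = Add(-9, Mul(-39, P), Mul(P, r)))
Mul(164, Function('z')(2, -4)) = Mul(164, Add(-9, Mul(-39, -4), Mul(-4, 2))) = Mul(164, Add(-9, 156, -8)) = Mul(164, 139) = 22796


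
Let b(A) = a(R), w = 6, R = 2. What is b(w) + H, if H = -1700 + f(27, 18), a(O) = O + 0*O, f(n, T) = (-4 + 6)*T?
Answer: -1662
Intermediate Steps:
f(n, T) = 2*T
a(O) = O (a(O) = O + 0 = O)
H = -1664 (H = -1700 + 2*18 = -1700 + 36 = -1664)
b(A) = 2
b(w) + H = 2 - 1664 = -1662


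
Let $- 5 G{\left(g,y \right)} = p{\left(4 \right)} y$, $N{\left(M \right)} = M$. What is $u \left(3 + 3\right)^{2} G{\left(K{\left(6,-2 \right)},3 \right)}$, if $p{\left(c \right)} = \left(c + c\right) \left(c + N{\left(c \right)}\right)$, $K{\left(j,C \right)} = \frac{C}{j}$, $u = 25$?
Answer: $-34560$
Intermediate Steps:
$p{\left(c \right)} = 4 c^{2}$ ($p{\left(c \right)} = \left(c + c\right) \left(c + c\right) = 2 c 2 c = 4 c^{2}$)
$G{\left(g,y \right)} = - \frac{64 y}{5}$ ($G{\left(g,y \right)} = - \frac{4 \cdot 4^{2} y}{5} = - \frac{4 \cdot 16 y}{5} = - \frac{64 y}{5}$)
$u \left(3 + 3\right)^{2} G{\left(K{\left(6,-2 \right)},3 \right)} = 25 \left(3 + 3\right)^{2} \left(\left(- \frac{64}{5}\right) 3\right) = 25 \cdot 6^{2} \left(- \frac{192}{5}\right) = 25 \cdot 36 \left(- \frac{192}{5}\right) = 900 \left(- \frac{192}{5}\right) = -34560$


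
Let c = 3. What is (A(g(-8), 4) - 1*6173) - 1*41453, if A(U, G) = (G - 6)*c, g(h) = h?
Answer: -47632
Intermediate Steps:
A(U, G) = -18 + 3*G (A(U, G) = (G - 6)*3 = (-6 + G)*3 = -18 + 3*G)
(A(g(-8), 4) - 1*6173) - 1*41453 = ((-18 + 3*4) - 1*6173) - 1*41453 = ((-18 + 12) - 6173) - 41453 = (-6 - 6173) - 41453 = -6179 - 41453 = -47632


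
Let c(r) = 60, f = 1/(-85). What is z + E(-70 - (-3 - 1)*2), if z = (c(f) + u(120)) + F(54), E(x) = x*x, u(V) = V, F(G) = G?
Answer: 4078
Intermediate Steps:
E(x) = x²
f = -1/85 ≈ -0.011765
z = 234 (z = (60 + 120) + 54 = 180 + 54 = 234)
z + E(-70 - (-3 - 1)*2) = 234 + (-70 - (-3 - 1)*2)² = 234 + (-70 - (-4)*2)² = 234 + (-70 - 1*(-8))² = 234 + (-70 + 8)² = 234 + (-62)² = 234 + 3844 = 4078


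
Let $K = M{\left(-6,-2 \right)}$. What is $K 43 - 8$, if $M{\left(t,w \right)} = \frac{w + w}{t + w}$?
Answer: $\frac{27}{2} \approx 13.5$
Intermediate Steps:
$M{\left(t,w \right)} = \frac{2 w}{t + w}$
$K = \frac{1}{2}$ ($K = 2 \left(-2\right) \frac{1}{-6 - 2} = 2 \left(-2\right) \frac{1}{-8} = 2 \left(-2\right) \left(- \frac{1}{8}\right) = \frac{1}{2} \approx 0.5$)
$K 43 - 8 = \frac{1}{2} \cdot 43 - 8 = \frac{43}{2} - 8 = \frac{27}{2}$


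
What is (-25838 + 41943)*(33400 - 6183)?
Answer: 438329785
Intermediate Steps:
(-25838 + 41943)*(33400 - 6183) = 16105*27217 = 438329785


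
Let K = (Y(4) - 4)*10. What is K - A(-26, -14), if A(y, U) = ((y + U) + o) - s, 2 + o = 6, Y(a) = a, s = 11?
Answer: 47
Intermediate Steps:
o = 4 (o = -2 + 6 = 4)
A(y, U) = -7 + U + y (A(y, U) = ((y + U) + 4) - 1*11 = ((U + y) + 4) - 11 = (4 + U + y) - 11 = -7 + U + y)
K = 0 (K = (4 - 4)*10 = 0*10 = 0)
K - A(-26, -14) = 0 - (-7 - 14 - 26) = 0 - 1*(-47) = 0 + 47 = 47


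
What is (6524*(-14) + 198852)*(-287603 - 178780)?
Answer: -50143634628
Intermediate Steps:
(6524*(-14) + 198852)*(-287603 - 178780) = (-91336 + 198852)*(-466383) = 107516*(-466383) = -50143634628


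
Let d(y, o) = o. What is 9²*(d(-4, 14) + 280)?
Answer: 23814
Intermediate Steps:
9²*(d(-4, 14) + 280) = 9²*(14 + 280) = 81*294 = 23814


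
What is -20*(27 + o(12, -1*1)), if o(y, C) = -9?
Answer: -360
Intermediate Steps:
-20*(27 + o(12, -1*1)) = -20*(27 - 9) = -20*18 = -360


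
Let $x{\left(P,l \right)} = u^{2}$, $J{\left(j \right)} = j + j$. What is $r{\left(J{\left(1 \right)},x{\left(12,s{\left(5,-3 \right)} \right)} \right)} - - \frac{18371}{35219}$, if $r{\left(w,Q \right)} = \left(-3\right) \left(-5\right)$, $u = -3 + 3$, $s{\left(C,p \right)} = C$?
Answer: $\frac{546656}{35219} \approx 15.522$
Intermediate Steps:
$u = 0$
$J{\left(j \right)} = 2 j$
$x{\left(P,l \right)} = 0$ ($x{\left(P,l \right)} = 0^{2} = 0$)
$r{\left(w,Q \right)} = 15$
$r{\left(J{\left(1 \right)},x{\left(12,s{\left(5,-3 \right)} \right)} \right)} - - \frac{18371}{35219} = 15 - - \frac{18371}{35219} = 15 + \frac{18371}{35219} = \frac{546656}{35219}$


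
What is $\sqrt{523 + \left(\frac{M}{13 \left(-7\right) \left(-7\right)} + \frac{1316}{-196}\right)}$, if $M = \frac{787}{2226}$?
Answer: $\frac{\sqrt{21184766411718}}{202566} \approx 22.722$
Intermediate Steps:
$M = \frac{787}{2226}$ ($M = 787 \cdot \frac{1}{2226} = \frac{787}{2226} \approx 0.35355$)
$\sqrt{523 + \left(\frac{M}{13 \left(-7\right) \left(-7\right)} + \frac{1316}{-196}\right)} = \sqrt{523 + \left(\frac{787}{2226 \cdot 13 \left(-7\right) \left(-7\right)} + \frac{1316}{-196}\right)} = \sqrt{523 + \left(\frac{787}{2226 \left(\left(-91\right) \left(-7\right)\right)} + 1316 \left(- \frac{1}{196}\right)\right)} = \sqrt{523 - \left(\frac{47}{7} - \frac{787}{2226 \cdot 637}\right)} = \sqrt{523 + \left(\frac{787}{2226} \cdot \frac{1}{637} - \frac{47}{7}\right)} = \sqrt{523 + \left(\frac{787}{1417962} - \frac{47}{7}\right)} = \sqrt{523 - \frac{9519815}{1417962}} = \sqrt{\frac{732074311}{1417962}} = \frac{\sqrt{21184766411718}}{202566}$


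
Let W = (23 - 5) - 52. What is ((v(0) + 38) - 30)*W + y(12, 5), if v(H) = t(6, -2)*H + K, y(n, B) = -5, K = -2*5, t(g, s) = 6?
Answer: 63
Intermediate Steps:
K = -10
v(H) = -10 + 6*H (v(H) = 6*H - 10 = -10 + 6*H)
W = -34 (W = 18 - 52 = -34)
((v(0) + 38) - 30)*W + y(12, 5) = (((-10 + 6*0) + 38) - 30)*(-34) - 5 = (((-10 + 0) + 38) - 30)*(-34) - 5 = ((-10 + 38) - 30)*(-34) - 5 = (28 - 30)*(-34) - 5 = -2*(-34) - 5 = 68 - 5 = 63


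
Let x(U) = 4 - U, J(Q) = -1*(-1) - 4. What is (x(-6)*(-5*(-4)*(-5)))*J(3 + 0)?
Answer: 3000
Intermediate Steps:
J(Q) = -3 (J(Q) = 1 - 4 = -3)
(x(-6)*(-5*(-4)*(-5)))*J(3 + 0) = ((4 - 1*(-6))*(-5*(-4)*(-5)))*(-3) = ((4 + 6)*(20*(-5)))*(-3) = (10*(-100))*(-3) = -1000*(-3) = 3000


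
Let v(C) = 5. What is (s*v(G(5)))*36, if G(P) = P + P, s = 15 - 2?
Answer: 2340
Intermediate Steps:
s = 13
G(P) = 2*P
(s*v(G(5)))*36 = (13*5)*36 = 65*36 = 2340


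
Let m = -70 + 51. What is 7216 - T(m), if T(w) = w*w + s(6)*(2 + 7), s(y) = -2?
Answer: 6873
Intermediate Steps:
m = -19
T(w) = -18 + w² (T(w) = w*w - 2*(2 + 7) = w² - 2*9 = w² - 18 = -18 + w²)
7216 - T(m) = 7216 - (-18 + (-19)²) = 7216 - (-18 + 361) = 7216 - 1*343 = 7216 - 343 = 6873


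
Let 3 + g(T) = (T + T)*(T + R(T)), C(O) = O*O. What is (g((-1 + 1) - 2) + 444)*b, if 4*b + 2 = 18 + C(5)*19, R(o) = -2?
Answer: 224387/4 ≈ 56097.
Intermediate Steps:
C(O) = O**2
b = 491/4 (b = -1/2 + (18 + 5**2*19)/4 = -1/2 + (18 + 25*19)/4 = -1/2 + (18 + 475)/4 = -1/2 + (1/4)*493 = -1/2 + 493/4 = 491/4 ≈ 122.75)
g(T) = -3 + 2*T*(-2 + T) (g(T) = -3 + (T + T)*(T - 2) = -3 + (2*T)*(-2 + T) = -3 + 2*T*(-2 + T))
(g((-1 + 1) - 2) + 444)*b = ((-3 - 4*((-1 + 1) - 2) + 2*((-1 + 1) - 2)**2) + 444)*(491/4) = ((-3 - 4*(0 - 2) + 2*(0 - 2)**2) + 444)*(491/4) = ((-3 - 4*(-2) + 2*(-2)**2) + 444)*(491/4) = ((-3 + 8 + 2*4) + 444)*(491/4) = ((-3 + 8 + 8) + 444)*(491/4) = (13 + 444)*(491/4) = 457*(491/4) = 224387/4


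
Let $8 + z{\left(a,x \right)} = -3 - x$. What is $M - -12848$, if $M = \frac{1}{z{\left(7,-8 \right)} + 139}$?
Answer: $\frac{1747329}{136} \approx 12848.0$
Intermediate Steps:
$z{\left(a,x \right)} = -11 - x$ ($z{\left(a,x \right)} = -8 - \left(3 + x\right) = -11 - x$)
$M = \frac{1}{136}$ ($M = \frac{1}{\left(-11 - -8\right) + 139} = \frac{1}{\left(-11 + 8\right) + 139} = \frac{1}{-3 + 139} = \frac{1}{136} \approx 0.0073529$)
$M - -12848 = \frac{1}{136} - -12848 = \frac{1}{136} + 12848 = \frac{1747329}{136}$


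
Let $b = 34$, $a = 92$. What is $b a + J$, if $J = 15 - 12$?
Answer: $3131$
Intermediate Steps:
$J = 3$ ($J = 15 - 12 = 3$)
$b a + J = 34 \cdot 92 + 3 = 3128 + 3 = 3131$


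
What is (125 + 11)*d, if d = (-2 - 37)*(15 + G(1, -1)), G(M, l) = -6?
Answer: -47736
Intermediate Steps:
d = -351 (d = (-2 - 37)*(15 - 6) = -39*9 = -351)
(125 + 11)*d = (125 + 11)*(-351) = 136*(-351) = -47736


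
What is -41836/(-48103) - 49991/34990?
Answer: -940875433/1683123970 ≈ -0.55901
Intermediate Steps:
-41836/(-48103) - 49991/34990 = -41836*(-1/48103) - 49991*1/34990 = 41836/48103 - 49991/34990 = -940875433/1683123970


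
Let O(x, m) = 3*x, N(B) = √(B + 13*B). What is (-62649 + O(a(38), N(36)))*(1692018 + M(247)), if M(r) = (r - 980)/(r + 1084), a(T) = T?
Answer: -12803047654125/121 ≈ -1.0581e+11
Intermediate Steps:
N(B) = √14*√B (N(B) = √(14*B) = √14*√B)
M(r) = (-980 + r)/(1084 + r)
(-62649 + O(a(38), N(36)))*(1692018 + M(247)) = (-62649 + 3*38)*(1692018 + (-980 + 247)/(1084 + 247)) = (-62649 + 114)*(1692018 - 733/1331) = -62535*(1692018 + (1/1331)*(-733)) = -62535*(1692018 - 733/1331) = -62535*2252075225/1331 = -12803047654125/121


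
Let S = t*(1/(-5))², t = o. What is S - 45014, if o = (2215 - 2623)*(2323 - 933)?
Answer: -338494/5 ≈ -67699.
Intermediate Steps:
o = -567120 (o = -408*1390 = -567120)
t = -567120
S = -113424/5 (S = -567120*(1/(-5))² = -567120*(-⅕)² = -567120*1/25 = -113424/5 ≈ -22685.)
S - 45014 = -113424/5 - 45014 = -338494/5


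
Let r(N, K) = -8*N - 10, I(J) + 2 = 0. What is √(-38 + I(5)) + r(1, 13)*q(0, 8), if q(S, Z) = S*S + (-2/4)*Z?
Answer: 72 + 2*I*√10 ≈ 72.0 + 6.3246*I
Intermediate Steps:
I(J) = -2 (I(J) = -2 + 0 = -2)
r(N, K) = -10 - 8*N
q(S, Z) = S² - Z/2 (q(S, Z) = S² + (-2*¼)*Z = S² - Z/2)
√(-38 + I(5)) + r(1, 13)*q(0, 8) = √(-38 - 2) + (-10 - 8*1)*(0² - ½*8) = √(-40) + (-10 - 8)*(0 - 4) = 2*I*√10 - 18*(-4) = 2*I*√10 + 72 = 72 + 2*I*√10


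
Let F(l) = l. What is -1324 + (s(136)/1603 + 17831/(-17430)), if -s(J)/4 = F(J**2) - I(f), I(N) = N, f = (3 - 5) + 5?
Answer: -5472979859/3991470 ≈ -1371.2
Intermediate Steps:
f = 3 (f = -2 + 5 = 3)
s(J) = 12 - 4*J**2 (s(J) = -4*(J**2 - 1*3) = -4*(J**2 - 3) = -4*(-3 + J**2) = 12 - 4*J**2)
-1324 + (s(136)/1603 + 17831/(-17430)) = -1324 + ((12 - 4*136**2)/1603 + 17831/(-17430)) = -1324 + ((12 - 4*18496)*(1/1603) + 17831*(-1/17430)) = -1324 + ((12 - 73984)*(1/1603) - 17831/17430) = -1324 + (-73972*1/1603 - 17831/17430) = -1324 + (-73972/1603 - 17831/17430) = -1324 - 188273579/3991470 = -5472979859/3991470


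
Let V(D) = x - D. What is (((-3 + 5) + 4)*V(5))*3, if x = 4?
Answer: -18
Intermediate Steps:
V(D) = 4 - D
(((-3 + 5) + 4)*V(5))*3 = (((-3 + 5) + 4)*(4 - 1*5))*3 = ((2 + 4)*(4 - 5))*3 = (6*(-1))*3 = -6*3 = -18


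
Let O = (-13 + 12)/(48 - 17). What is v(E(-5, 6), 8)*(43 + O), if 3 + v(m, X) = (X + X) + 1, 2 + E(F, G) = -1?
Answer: 18648/31 ≈ 601.55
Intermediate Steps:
E(F, G) = -3 (E(F, G) = -2 - 1 = -3)
v(m, X) = -2 + 2*X (v(m, X) = -3 + ((X + X) + 1) = -3 + (2*X + 1) = -3 + (1 + 2*X) = -2 + 2*X)
O = -1/31 ≈ -0.032258
v(E(-5, 6), 8)*(43 + O) = (-2 + 2*8)*(43 - 1/31) = (-2 + 16)*(1332/31) = 14*(1332/31) = 18648/31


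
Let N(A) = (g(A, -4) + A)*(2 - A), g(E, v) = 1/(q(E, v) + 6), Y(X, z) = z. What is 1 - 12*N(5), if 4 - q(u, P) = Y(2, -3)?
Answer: 2389/13 ≈ 183.77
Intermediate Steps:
q(u, P) = 7 (q(u, P) = 4 - 1*(-3) = 4 + 3 = 7)
g(E, v) = 1/13 (g(E, v) = 1/(7 + 6) = 1/13)
N(A) = (2 - A)*(1/13 + A) (N(A) = (1/13 + A)*(2 - A) = (2 - A)*(1/13 + A))
1 - 12*N(5) = 1 - 12*(2/13 - 1*5² + (25/13)*5) = 1 - 12*(2/13 - 1*25 + 125/13) = 1 - 12*(2/13 - 25 + 125/13) = 1 - 12*(-198/13) = 1 + 2376/13 = 2389/13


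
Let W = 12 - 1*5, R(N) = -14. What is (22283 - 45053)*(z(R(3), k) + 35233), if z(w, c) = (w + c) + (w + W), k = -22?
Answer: -801276300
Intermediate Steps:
W = 7 (W = 12 - 5 = 7)
z(w, c) = 7 + c + 2*w (z(w, c) = (w + c) + (w + 7) = (c + w) + (7 + w) = 7 + c + 2*w)
(22283 - 45053)*(z(R(3), k) + 35233) = (22283 - 45053)*((7 - 22 + 2*(-14)) + 35233) = -22770*((7 - 22 - 28) + 35233) = -22770*(-43 + 35233) = -22770*35190 = -801276300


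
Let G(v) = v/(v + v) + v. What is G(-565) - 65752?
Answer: -132633/2 ≈ -66317.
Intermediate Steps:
G(v) = ½ + v (G(v) = v/((2*v)) + v = v*(1/(2*v)) + v = ½ + v)
G(-565) - 65752 = (½ - 565) - 65752 = -1129/2 - 65752 = -132633/2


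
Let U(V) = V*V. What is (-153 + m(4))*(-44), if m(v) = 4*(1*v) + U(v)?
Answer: 5324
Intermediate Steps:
U(V) = V**2
m(v) = v**2 + 4*v (m(v) = 4*(1*v) + v**2 = 4*v + v**2 = v**2 + 4*v)
(-153 + m(4))*(-44) = (-153 + 4*(4 + 4))*(-44) = (-153 + 4*8)*(-44) = (-153 + 32)*(-44) = -121*(-44) = 5324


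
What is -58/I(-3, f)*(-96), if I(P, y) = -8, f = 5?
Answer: -696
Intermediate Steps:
-58/I(-3, f)*(-96) = -58/(-8)*(-96) = -58*(-⅛)*(-96) = (29/4)*(-96) = -696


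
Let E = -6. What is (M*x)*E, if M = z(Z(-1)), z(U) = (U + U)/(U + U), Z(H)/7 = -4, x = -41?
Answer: 246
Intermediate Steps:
Z(H) = -28 (Z(H) = 7*(-4) = -28)
z(U) = 1 (z(U) = (2*U)/((2*U)) = (2*U)*(1/(2*U)) = 1)
M = 1
(M*x)*E = (1*(-41))*(-6) = -41*(-6) = 246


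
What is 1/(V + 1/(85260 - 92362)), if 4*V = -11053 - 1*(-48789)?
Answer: 7102/67000267 ≈ 0.00010600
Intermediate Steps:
V = 9434 (V = (-11053 - 1*(-48789))/4 = (-11053 + 48789)/4 = (¼)*37736 = 9434)
1/(V + 1/(85260 - 92362)) = 1/(9434 + 1/(85260 - 92362)) = 1/(9434 + 1/(-7102)) = 1/(9434 - 1/7102) = 1/(67000267/7102) = 7102/67000267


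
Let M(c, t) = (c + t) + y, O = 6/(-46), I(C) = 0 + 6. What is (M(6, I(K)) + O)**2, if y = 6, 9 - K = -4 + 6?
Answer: 168921/529 ≈ 319.32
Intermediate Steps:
K = 7 (K = 9 - (-4 + 6) = 9 - 1*2 = 9 - 2 = 7)
I(C) = 6
O = -3/23 (O = 6*(-1/46) = -3/23 ≈ -0.13043)
M(c, t) = 6 + c + t (M(c, t) = (c + t) + 6 = 6 + c + t)
(M(6, I(K)) + O)**2 = ((6 + 6 + 6) - 3/23)**2 = (18 - 3/23)**2 = (411/23)**2 = 168921/529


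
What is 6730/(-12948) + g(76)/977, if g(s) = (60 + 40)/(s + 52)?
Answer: -52520755/101201568 ≈ -0.51897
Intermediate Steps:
g(s) = 100/(52 + s)
6730/(-12948) + g(76)/977 = 6730/(-12948) + (100/(52 + 76))/977 = 6730*(-1/12948) + (100/128)*(1/977) = -3365/6474 + (100*(1/128))*(1/977) = -3365/6474 + (25/32)*(1/977) = -3365/6474 + 25/31264 = -52520755/101201568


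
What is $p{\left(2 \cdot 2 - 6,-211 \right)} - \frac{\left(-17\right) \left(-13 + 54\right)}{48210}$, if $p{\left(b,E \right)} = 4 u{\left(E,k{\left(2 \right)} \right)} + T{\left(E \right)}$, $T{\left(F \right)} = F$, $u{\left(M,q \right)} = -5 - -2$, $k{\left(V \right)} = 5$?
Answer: $- \frac{10750133}{48210} \approx -222.99$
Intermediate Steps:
$u{\left(M,q \right)} = -3$ ($u{\left(M,q \right)} = -5 + 2 = -3$)
$p{\left(b,E \right)} = -12 + E$ ($p{\left(b,E \right)} = 4 \left(-3\right) + E = -12 + E$)
$p{\left(2 \cdot 2 - 6,-211 \right)} - \frac{\left(-17\right) \left(-13 + 54\right)}{48210} = \left(-12 - 211\right) - \frac{\left(-17\right) \left(-13 + 54\right)}{48210} = -223 - \left(-17\right) 41 \cdot \frac{1}{48210} = -223 - \left(-697\right) \frac{1}{48210} = -223 - - \frac{697}{48210} = -223 + \frac{697}{48210} = - \frac{10750133}{48210}$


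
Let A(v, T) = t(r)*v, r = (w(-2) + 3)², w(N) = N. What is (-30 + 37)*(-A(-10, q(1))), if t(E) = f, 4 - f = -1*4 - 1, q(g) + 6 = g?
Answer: 630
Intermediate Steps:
q(g) = -6 + g
f = 9 (f = 4 - (-1*4 - 1) = 4 - (-4 - 1) = 4 - 1*(-5) = 4 + 5 = 9)
r = 1 (r = (-2 + 3)² = 1² = 1)
t(E) = 9
A(v, T) = 9*v
(-30 + 37)*(-A(-10, q(1))) = (-30 + 37)*(-9*(-10)) = 7*(-1*(-90)) = 7*90 = 630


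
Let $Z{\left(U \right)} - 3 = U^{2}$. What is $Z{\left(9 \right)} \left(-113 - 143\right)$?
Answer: $-21504$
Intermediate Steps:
$Z{\left(U \right)} = 3 + U^{2}$
$Z{\left(9 \right)} \left(-113 - 143\right) = \left(3 + 9^{2}\right) \left(-113 - 143\right) = \left(3 + 81\right) \left(-256\right) = 84 \left(-256\right) = -21504$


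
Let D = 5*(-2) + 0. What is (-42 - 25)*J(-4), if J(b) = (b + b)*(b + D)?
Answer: -7504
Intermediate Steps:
D = -10 (D = -10 + 0 = -10)
J(b) = 2*b*(-10 + b) (J(b) = (b + b)*(b - 10) = (2*b)*(-10 + b) = 2*b*(-10 + b))
(-42 - 25)*J(-4) = (-42 - 25)*(2*(-4)*(-10 - 4)) = -134*(-4)*(-14) = -67*112 = -7504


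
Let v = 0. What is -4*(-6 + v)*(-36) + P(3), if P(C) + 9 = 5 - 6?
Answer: -874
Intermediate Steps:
P(C) = -10 (P(C) = -9 + (5 - 6) = -9 - 1 = -10)
-4*(-6 + v)*(-36) + P(3) = -4*(-6 + 0)*(-36) - 10 = -4*(-6)*(-36) - 10 = 24*(-36) - 10 = -864 - 10 = -874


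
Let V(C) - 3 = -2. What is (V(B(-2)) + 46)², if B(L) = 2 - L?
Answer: 2209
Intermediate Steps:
V(C) = 1 (V(C) = 3 - 2 = 1)
(V(B(-2)) + 46)² = (1 + 46)² = 47² = 2209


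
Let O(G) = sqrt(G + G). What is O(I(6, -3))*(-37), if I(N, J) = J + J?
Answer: -74*I*sqrt(3) ≈ -128.17*I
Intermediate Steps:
I(N, J) = 2*J
O(G) = sqrt(2)*sqrt(G) (O(G) = sqrt(2*G) = sqrt(2)*sqrt(G))
O(I(6, -3))*(-37) = (sqrt(2)*sqrt(2*(-3)))*(-37) = (sqrt(2)*sqrt(-6))*(-37) = (sqrt(2)*(I*sqrt(6)))*(-37) = (2*I*sqrt(3))*(-37) = -74*I*sqrt(3)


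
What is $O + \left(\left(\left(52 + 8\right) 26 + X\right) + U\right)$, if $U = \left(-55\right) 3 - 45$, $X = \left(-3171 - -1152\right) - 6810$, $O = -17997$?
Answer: $-25476$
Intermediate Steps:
$X = -8829$ ($X = \left(-3171 + 1152\right) - 6810 = -2019 - 6810 = -8829$)
$U = -210$ ($U = -165 - 45 = -210$)
$O + \left(\left(\left(52 + 8\right) 26 + X\right) + U\right) = -17997 - \left(9039 - \left(52 + 8\right) 26\right) = -17997 + \left(\left(60 \cdot 26 - 8829\right) - 210\right) = -17997 + \left(\left(1560 - 8829\right) - 210\right) = -17997 - 7479 = -25476$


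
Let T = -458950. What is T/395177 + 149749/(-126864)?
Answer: -117401593373/50133734928 ≈ -2.3418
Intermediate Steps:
T/395177 + 149749/(-126864) = -458950/395177 + 149749/(-126864) = -458950*1/395177 + 149749*(-1/126864) = -458950/395177 - 149749/126864 = -117401593373/50133734928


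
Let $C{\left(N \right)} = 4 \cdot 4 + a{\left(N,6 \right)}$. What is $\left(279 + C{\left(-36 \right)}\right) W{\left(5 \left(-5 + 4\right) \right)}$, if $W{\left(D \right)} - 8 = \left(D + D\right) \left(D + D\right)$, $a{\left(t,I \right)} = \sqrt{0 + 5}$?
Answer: $31860 + 108 \sqrt{5} \approx 32102.0$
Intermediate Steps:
$a{\left(t,I \right)} = \sqrt{5}$
$C{\left(N \right)} = 16 + \sqrt{5}$ ($C{\left(N \right)} = 4 \cdot 4 + \sqrt{5} = 16 + \sqrt{5}$)
$W{\left(D \right)} = 8 + 4 D^{2}$ ($W{\left(D \right)} = 8 + \left(D + D\right) \left(D + D\right) = 8 + 2 D 2 D = 8 + 4 D^{2}$)
$\left(279 + C{\left(-36 \right)}\right) W{\left(5 \left(-5 + 4\right) \right)} = \left(279 + \left(16 + \sqrt{5}\right)\right) \left(8 + 4 \left(5 \left(-5 + 4\right)\right)^{2}\right) = \left(295 + \sqrt{5}\right) \left(8 + 4 \left(5 \left(-1\right)\right)^{2}\right) = \left(295 + \sqrt{5}\right) \left(8 + 4 \left(-5\right)^{2}\right) = \left(295 + \sqrt{5}\right) \left(8 + 4 \cdot 25\right) = \left(295 + \sqrt{5}\right) \left(8 + 100\right) = \left(295 + \sqrt{5}\right) 108 = 31860 + 108 \sqrt{5}$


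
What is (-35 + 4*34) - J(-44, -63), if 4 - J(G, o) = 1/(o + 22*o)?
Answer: 140552/1449 ≈ 96.999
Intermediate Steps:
J(G, o) = 4 - 1/(23*o) (J(G, o) = 4 - 1/(o + 22*o) = 4 - 1/(23*o))
(-35 + 4*34) - J(-44, -63) = (-35 + 4*34) - (4 - 1/23/(-63)) = (-35 + 136) - (4 - 1/23*(-1/63)) = 101 - (4 + 1/1449) = 101 - 1*5797/1449 = 101 - 5797/1449 = 140552/1449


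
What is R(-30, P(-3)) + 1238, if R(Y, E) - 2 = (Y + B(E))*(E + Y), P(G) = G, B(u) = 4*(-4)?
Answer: 2758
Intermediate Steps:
B(u) = -16
R(Y, E) = 2 + (-16 + Y)*(E + Y) (R(Y, E) = 2 + (Y - 16)*(E + Y) = 2 + (-16 + Y)*(E + Y))
R(-30, P(-3)) + 1238 = (2 + (-30)**2 - 16*(-3) - 16*(-30) - 3*(-30)) + 1238 = (2 + 900 + 48 + 480 + 90) + 1238 = 1520 + 1238 = 2758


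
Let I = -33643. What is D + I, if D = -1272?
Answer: -34915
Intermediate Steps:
D + I = -1272 - 33643 = -34915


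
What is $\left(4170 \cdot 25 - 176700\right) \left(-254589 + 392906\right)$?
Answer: $-10021066650$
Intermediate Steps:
$\left(4170 \cdot 25 - 176700\right) \left(-254589 + 392906\right) = \left(104250 - 176700\right) 138317 = \left(-72450\right) 138317 = -10021066650$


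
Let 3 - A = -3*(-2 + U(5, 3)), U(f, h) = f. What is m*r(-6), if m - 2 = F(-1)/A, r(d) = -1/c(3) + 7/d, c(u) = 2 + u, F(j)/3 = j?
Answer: -287/120 ≈ -2.3917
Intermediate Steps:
F(j) = 3*j
A = 12 (A = 3 - (-3)*(-2 + 5) = 3 - (-3)*3 = 3 - 1*(-9) = 3 + 9 = 12)
r(d) = -1/5 + 7/d (r(d) = -1/(2 + 3) + 7/d = -1/5 + 7/d)
m = 7/4 (m = 2 + (3*(-1))/12 = 2 - 3*1/12 = 2 - 1/4 = 7/4 ≈ 1.7500)
m*r(-6) = 7*((1/5)*(35 - 1*(-6))/(-6))/4 = 7*((1/5)*(-1/6)*(35 + 6))/4 = 7*((1/5)*(-1/6)*41)/4 = (7/4)*(-41/30) = -287/120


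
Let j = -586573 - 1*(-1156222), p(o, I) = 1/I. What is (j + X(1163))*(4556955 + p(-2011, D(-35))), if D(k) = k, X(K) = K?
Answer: 91040760340288/35 ≈ 2.6012e+12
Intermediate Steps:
j = 569649 (j = -586573 + 1156222 = 569649)
(j + X(1163))*(4556955 + p(-2011, D(-35))) = (569649 + 1163)*(4556955 + 1/(-35)) = 570812*(4556955 - 1/35) = 570812*(159493424/35) = 91040760340288/35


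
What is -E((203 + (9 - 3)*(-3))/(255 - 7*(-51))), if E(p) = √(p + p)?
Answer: -√6290/102 ≈ -0.77754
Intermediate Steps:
E(p) = √2*√p (E(p) = √(2*p) = √2*√p)
-E((203 + (9 - 3)*(-3))/(255 - 7*(-51))) = -√2*√((203 + (9 - 3)*(-3))/(255 - 7*(-51))) = -√2*√((203 + 6*(-3))/(255 + 357)) = -√2*√((203 - 18)/612) = -√2*√(185*(1/612)) = -√2*√(185/612) = -√2*√3145/102 = -√6290/102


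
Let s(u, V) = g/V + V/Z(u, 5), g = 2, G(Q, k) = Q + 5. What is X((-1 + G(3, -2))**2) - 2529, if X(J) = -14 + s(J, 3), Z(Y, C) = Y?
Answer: -373714/147 ≈ -2542.3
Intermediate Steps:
G(Q, k) = 5 + Q
s(u, V) = 2/V + V/u
X(J) = -40/3 + 3/J (X(J) = -14 + (2/3 + 3/J) = -40/3 + 3/J)
X((-1 + G(3, -2))**2) - 2529 = (-40/3 + 3/((-1 + (5 + 3))**2)) - 2529 = (-40/3 + 3/((-1 + 8)**2)) - 2529 = (-40/3 + 3/(7**2)) - 2529 = (-40/3 + 3/49) - 2529 = -1951/147 - 2529 = -373714/147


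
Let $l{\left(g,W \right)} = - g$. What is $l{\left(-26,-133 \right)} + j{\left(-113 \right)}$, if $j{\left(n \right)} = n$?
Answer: $-87$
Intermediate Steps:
$l{\left(-26,-133 \right)} + j{\left(-113 \right)} = \left(-1\right) \left(-26\right) - 113 = 26 - 113 = -87$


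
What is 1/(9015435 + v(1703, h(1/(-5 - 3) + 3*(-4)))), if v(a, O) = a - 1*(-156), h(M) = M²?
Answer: 1/9017294 ≈ 1.1090e-7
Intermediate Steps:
v(a, O) = 156 + a (v(a, O) = a + 156 = 156 + a)
1/(9015435 + v(1703, h(1/(-5 - 3) + 3*(-4)))) = 1/(9015435 + (156 + 1703)) = 1/(9015435 + 1859) = 1/9017294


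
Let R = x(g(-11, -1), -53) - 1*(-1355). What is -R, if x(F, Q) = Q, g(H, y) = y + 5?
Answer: -1302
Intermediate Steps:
g(H, y) = 5 + y
R = 1302 (R = -53 - 1*(-1355) = -53 + 1355 = 1302)
-R = -1*1302 = -1302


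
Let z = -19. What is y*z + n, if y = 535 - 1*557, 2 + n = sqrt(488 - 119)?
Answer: 416 + 3*sqrt(41) ≈ 435.21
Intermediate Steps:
n = -2 + 3*sqrt(41) (n = -2 + sqrt(488 - 119) = -2 + sqrt(369) = -2 + 3*sqrt(41) ≈ 17.209)
y = -22 (y = 535 - 557 = -22)
y*z + n = -22*(-19) + (-2 + 3*sqrt(41)) = 418 + (-2 + 3*sqrt(41)) = 416 + 3*sqrt(41)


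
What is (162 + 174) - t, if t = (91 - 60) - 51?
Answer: 356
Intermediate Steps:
t = -20 (t = 31 - 51 = -20)
(162 + 174) - t = (162 + 174) - 1*(-20) = 336 + 20 = 356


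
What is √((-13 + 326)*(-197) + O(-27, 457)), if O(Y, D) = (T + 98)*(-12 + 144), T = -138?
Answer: I*√66941 ≈ 258.73*I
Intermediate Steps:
O(Y, D) = -5280 (O(Y, D) = (-138 + 98)*(-12 + 144) = -40*132 = -5280)
√((-13 + 326)*(-197) + O(-27, 457)) = √((-13 + 326)*(-197) - 5280) = √(313*(-197) - 5280) = √(-61661 - 5280) = √(-66941) = I*√66941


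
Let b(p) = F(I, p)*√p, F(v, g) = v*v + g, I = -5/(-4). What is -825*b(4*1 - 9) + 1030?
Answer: 1030 + 45375*I*√5/16 ≈ 1030.0 + 6341.4*I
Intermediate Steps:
I = 5/4 (I = -5*(-¼) = 5/4 ≈ 1.2500)
F(v, g) = g + v² (F(v, g) = v² + g = g + v²)
b(p) = √p*(25/16 + p) (b(p) = (p + (5/4)²)*√p = (p + 25/16)*√p = (25/16 + p)*√p = √p*(25/16 + p))
-825*b(4*1 - 9) + 1030 = -825*√(4*1 - 9)*(25/16 + (4*1 - 9)) + 1030 = -825*√(4 - 9)*(25/16 + (4 - 9)) + 1030 = -825*√(-5)*(25/16 - 5) + 1030 = -825*I*√5*(-55)/16 + 1030 = -(-45375)*I*√5/16 + 1030 = 45375*I*√5/16 + 1030 = 1030 + 45375*I*√5/16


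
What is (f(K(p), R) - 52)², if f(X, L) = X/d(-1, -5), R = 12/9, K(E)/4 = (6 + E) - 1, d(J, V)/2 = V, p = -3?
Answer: 69696/25 ≈ 2787.8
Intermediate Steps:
d(J, V) = 2*V
K(E) = 20 + 4*E (K(E) = 4*((6 + E) - 1) = 4*(5 + E) = 20 + 4*E)
R = 4/3 (R = 12*(⅑) = 4/3 ≈ 1.3333)
f(X, L) = -X/10 (f(X, L) = X/((2*(-5))) = X/(-10) = X*(-⅒) = -X/10)
(f(K(p), R) - 52)² = (-(20 + 4*(-3))/10 - 52)² = (-(20 - 12)/10 - 52)² = (-⅒*8 - 52)² = (-⅘ - 52)² = (-264/5)² = 69696/25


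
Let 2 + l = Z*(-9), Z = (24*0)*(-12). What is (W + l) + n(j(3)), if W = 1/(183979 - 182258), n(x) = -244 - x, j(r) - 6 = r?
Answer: -438854/1721 ≈ -255.00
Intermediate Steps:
j(r) = 6 + r
Z = 0 (Z = 0*(-12) = 0)
l = -2 (l = -2 + 0*(-9) = -2 + 0 = -2)
W = 1/1721 ≈ 0.00058106
(W + l) + n(j(3)) = (1/1721 - 2) + (-244 - (6 + 3)) = -3441/1721 + (-244 - 1*9) = -3441/1721 + (-244 - 9) = -3441/1721 - 253 = -438854/1721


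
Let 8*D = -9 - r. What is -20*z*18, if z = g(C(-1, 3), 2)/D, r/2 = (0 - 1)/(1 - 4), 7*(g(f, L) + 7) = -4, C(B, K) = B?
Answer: -457920/203 ≈ -2255.8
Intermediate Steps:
g(f, L) = -53/7 (g(f, L) = -7 + (⅐)*(-4) = -7 - 4/7 = -53/7)
r = ⅔ (r = 2*((0 - 1)/(1 - 4)) = 2*(-1/(-3)) = 2*(-1*(-⅓)) = 2*(⅓) = ⅔ ≈ 0.66667)
D = -29/24 (D = (-9 - 1*⅔)/8 = (-9 - ⅔)/8 = (⅛)*(-29/3) = -29/24 ≈ -1.2083)
z = 1272/203 (z = -53/(7*(-29/24)) = -53/7*(-24/29) = 1272/203 ≈ 6.2660)
-20*z*18 = -20*1272/203*18 = -25440/203*18 = -457920/203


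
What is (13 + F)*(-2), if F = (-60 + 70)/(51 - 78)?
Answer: -682/27 ≈ -25.259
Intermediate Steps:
F = -10/27 (F = 10/(-27) = 10*(-1/27) = -10/27 ≈ -0.37037)
(13 + F)*(-2) = (13 - 10/27)*(-2) = (341/27)*(-2) = -682/27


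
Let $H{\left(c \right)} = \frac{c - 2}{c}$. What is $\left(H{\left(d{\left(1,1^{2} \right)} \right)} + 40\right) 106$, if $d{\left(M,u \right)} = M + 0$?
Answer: $4134$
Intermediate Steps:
$d{\left(M,u \right)} = M$
$H{\left(c \right)} = \frac{-2 + c}{c}$
$\left(H{\left(d{\left(1,1^{2} \right)} \right)} + 40\right) 106 = \left(\frac{-2 + 1}{1} + 40\right) 106 = \left(1 \left(-1\right) + 40\right) 106 = \left(-1 + 40\right) 106 = 39 \cdot 106 = 4134$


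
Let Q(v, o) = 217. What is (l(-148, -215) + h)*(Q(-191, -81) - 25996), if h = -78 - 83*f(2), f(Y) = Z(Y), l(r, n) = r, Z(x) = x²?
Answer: 14384682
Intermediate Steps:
f(Y) = Y²
h = -410 (h = -78 - 83*2² = -78 - 83*4 = -78 - 332 = -410)
(l(-148, -215) + h)*(Q(-191, -81) - 25996) = (-148 - 410)*(217 - 25996) = -558*(-25779) = 14384682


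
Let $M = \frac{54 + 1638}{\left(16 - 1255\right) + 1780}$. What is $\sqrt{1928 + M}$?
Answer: $\frac{2 \sqrt{141301085}}{541} \approx 43.945$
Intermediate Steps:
$M = \frac{1692}{541}$ ($M = \frac{1692}{\left(16 - 1255\right) + 1780} = \frac{1692}{-1239 + 1780} = \frac{1692}{541} \approx 3.1275$)
$\sqrt{1928 + M} = \sqrt{1928 + \frac{1692}{541}} = \sqrt{\frac{1044740}{541}} = \frac{2 \sqrt{141301085}}{541}$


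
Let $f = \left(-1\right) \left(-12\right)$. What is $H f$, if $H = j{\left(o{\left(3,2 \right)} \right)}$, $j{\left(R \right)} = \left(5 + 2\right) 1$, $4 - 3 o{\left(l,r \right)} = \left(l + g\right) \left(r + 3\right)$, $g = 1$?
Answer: $84$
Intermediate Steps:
$o{\left(l,r \right)} = \frac{4}{3} - \frac{\left(1 + l\right) \left(3 + r\right)}{3}$ ($o{\left(l,r \right)} = \frac{4}{3} - \frac{\left(l + 1\right) \left(r + 3\right)}{3} = \frac{4}{3} - \frac{\left(1 + l\right) \left(3 + r\right)}{3}$)
$f = 12$
$j{\left(R \right)} = 7$ ($j{\left(R \right)} = 7 \cdot 1 = 7$)
$H = 7$
$H f = 7 \cdot 12 = 84$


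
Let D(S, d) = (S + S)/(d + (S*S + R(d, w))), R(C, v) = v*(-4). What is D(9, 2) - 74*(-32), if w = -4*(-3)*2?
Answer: 30766/13 ≈ 2366.6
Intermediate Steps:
w = 24 (w = 12*2 = 24)
R(C, v) = -4*v
D(S, d) = 2*S/(-96 + d + S²) (D(S, d) = (S + S)/(d + (S*S - 4*24)) = (2*S)/(d + (S² - 96)) = (2*S)/(d + (-96 + S²)) = (2*S)/(-96 + d + S²) = 2*S/(-96 + d + S²))
D(9, 2) - 74*(-32) = 2*9/(-96 + 2 + 9²) - 74*(-32) = 2*9/(-96 + 2 + 81) + 2368 = 2*9/(-13) + 2368 = 2*9*(-1/13) + 2368 = -18/13 + 2368 = 30766/13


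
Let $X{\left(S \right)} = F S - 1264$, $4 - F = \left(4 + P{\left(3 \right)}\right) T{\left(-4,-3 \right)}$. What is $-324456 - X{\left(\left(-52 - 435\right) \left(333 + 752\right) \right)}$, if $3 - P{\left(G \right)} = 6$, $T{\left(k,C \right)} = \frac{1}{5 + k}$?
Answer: $1261993$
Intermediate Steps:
$P{\left(G \right)} = -3$ ($P{\left(G \right)} = 3 - 6 = -3$)
$F = 3$ ($F = 4 - \frac{4 - 3}{5 - 4} = 4 - 1 \cdot 1^{-1} = 4 - 1 \cdot 1 = 4 - 1 = 3$)
$X{\left(S \right)} = -1264 + 3 S$ ($X{\left(S \right)} = 3 S - 1264 = -1264 + 3 S$)
$-324456 - X{\left(\left(-52 - 435\right) \left(333 + 752\right) \right)} = -324456 - \left(-1264 + 3 \left(-52 - 435\right) \left(333 + 752\right)\right) = -324456 - \left(-1264 + 3 \left(\left(-487\right) 1085\right)\right) = -324456 - \left(-1264 + 3 \left(-528395\right)\right) = -324456 - \left(-1264 - 1585185\right) = -324456 - -1586449 = -324456 + 1586449 = 1261993$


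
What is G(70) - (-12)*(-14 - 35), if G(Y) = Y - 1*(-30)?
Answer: -488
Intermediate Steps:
G(Y) = 30 + Y (G(Y) = Y + 30 = 30 + Y)
G(70) - (-12)*(-14 - 35) = (30 + 70) - (-12)*(-14 - 35) = 100 - (-12)*(-49) = 100 - 1*588 = 100 - 588 = -488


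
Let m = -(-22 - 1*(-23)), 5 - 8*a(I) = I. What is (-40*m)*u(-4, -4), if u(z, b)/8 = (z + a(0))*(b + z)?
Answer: 8640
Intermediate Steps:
a(I) = 5/8 - I/8
u(z, b) = 8*(5/8 + z)*(b + z) (u(z, b) = 8*((z + (5/8 - ⅛*0))*(b + z)) = 8*((z + (5/8 + 0))*(b + z)) = 8*((z + 5/8)*(b + z)) = 8*((5/8 + z)*(b + z)) = 8*(5/8 + z)*(b + z))
m = -1 (m = -(-22 + 23) = -1*1 = -1)
(-40*m)*u(-4, -4) = (-40*(-1))*(5*(-4) + 5*(-4) + 8*(-4)² + 8*(-4)*(-4)) = 40*(-20 - 20 + 8*16 + 128) = 40*(-20 - 20 + 128 + 128) = 40*216 = 8640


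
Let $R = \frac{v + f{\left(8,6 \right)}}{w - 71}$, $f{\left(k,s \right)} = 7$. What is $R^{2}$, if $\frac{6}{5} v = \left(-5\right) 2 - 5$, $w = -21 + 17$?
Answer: $\frac{121}{22500} \approx 0.0053778$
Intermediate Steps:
$w = -4$
$v = - \frac{25}{2}$ ($v = \frac{5 \left(\left(-5\right) 2 - 5\right)}{6} = \frac{5 \left(-10 - 5\right)}{6} = \frac{5}{6} \left(-15\right) = - \frac{25}{2} \approx -12.5$)
$R = \frac{11}{150}$ ($R = \frac{- \frac{25}{2} + 7}{-4 - 71} = - \frac{11}{2 \left(-75\right)} = \left(- \frac{11}{2}\right) \left(- \frac{1}{75}\right) = \frac{11}{150} \approx 0.073333$)
$R^{2} = \left(\frac{11}{150}\right)^{2} = \frac{121}{22500}$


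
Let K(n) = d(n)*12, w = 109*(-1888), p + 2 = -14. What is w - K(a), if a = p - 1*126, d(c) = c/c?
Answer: -205804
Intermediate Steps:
p = -16 (p = -2 - 14 = -16)
d(c) = 1
w = -205792
a = -142 (a = -16 - 1*126 = -16 - 126 = -142)
K(n) = 12 (K(n) = 1*12 = 12)
w - K(a) = -205792 - 1*12 = -205792 - 12 = -205804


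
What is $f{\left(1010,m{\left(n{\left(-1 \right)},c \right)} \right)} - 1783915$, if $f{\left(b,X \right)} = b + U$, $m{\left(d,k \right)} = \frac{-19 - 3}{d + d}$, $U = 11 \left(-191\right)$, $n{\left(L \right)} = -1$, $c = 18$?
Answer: $-1785006$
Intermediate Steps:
$U = -2101$
$m{\left(d,k \right)} = - \frac{11}{d}$ ($m{\left(d,k \right)} = - \frac{22}{2 d} = - 22 \frac{1}{2 d} = - \frac{11}{d}$)
$f{\left(b,X \right)} = -2101 + b$ ($f{\left(b,X \right)} = b - 2101 = -2101 + b$)
$f{\left(1010,m{\left(n{\left(-1 \right)},c \right)} \right)} - 1783915 = \left(-2101 + 1010\right) - 1783915 = -1091 - 1783915 = -1785006$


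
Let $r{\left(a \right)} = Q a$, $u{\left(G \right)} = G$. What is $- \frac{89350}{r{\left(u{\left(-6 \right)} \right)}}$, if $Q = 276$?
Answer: $\frac{44675}{828} \approx 53.955$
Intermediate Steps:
$r{\left(a \right)} = 276 a$
$- \frac{89350}{r{\left(u{\left(-6 \right)} \right)}} = - \frac{89350}{276 \left(-6\right)} = - \frac{89350}{-1656} = \left(-89350\right) \left(- \frac{1}{1656}\right) = \frac{44675}{828}$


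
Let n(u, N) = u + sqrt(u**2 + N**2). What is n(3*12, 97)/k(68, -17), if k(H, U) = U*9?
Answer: -4/17 - sqrt(10705)/153 ≈ -0.91154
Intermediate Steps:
k(H, U) = 9*U
n(u, N) = u + sqrt(N**2 + u**2)
n(3*12, 97)/k(68, -17) = (3*12 + sqrt(97**2 + (3*12)**2))/((9*(-17))) = (36 + sqrt(9409 + 36**2))/(-153) = (36 + sqrt(9409 + 1296))*(-1/153) = (36 + sqrt(10705))*(-1/153) = -4/17 - sqrt(10705)/153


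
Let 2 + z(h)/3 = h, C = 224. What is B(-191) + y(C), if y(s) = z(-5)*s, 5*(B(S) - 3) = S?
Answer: -23696/5 ≈ -4739.2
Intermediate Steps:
z(h) = -6 + 3*h
B(S) = 3 + S/5
y(s) = -21*s (y(s) = (-6 + 3*(-5))*s = (-6 - 15)*s = -21*s)
B(-191) + y(C) = (3 + (⅕)*(-191)) - 21*224 = (3 - 191/5) - 4704 = -176/5 - 4704 = -23696/5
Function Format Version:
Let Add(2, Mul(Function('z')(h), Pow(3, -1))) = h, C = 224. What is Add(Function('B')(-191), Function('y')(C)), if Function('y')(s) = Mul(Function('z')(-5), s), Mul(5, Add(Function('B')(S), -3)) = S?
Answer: Rational(-23696, 5) ≈ -4739.2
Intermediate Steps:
Function('z')(h) = Add(-6, Mul(3, h))
Function('B')(S) = Add(3, Mul(Rational(1, 5), S))
Function('y')(s) = Mul(-21, s) (Function('y')(s) = Mul(Add(-6, Mul(3, -5)), s) = Mul(Add(-6, -15), s) = Mul(-21, s))
Add(Function('B')(-191), Function('y')(C)) = Add(Add(3, Mul(Rational(1, 5), -191)), Mul(-21, 224)) = Add(Add(3, Rational(-191, 5)), -4704) = Add(Rational(-176, 5), -4704) = Rational(-23696, 5)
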